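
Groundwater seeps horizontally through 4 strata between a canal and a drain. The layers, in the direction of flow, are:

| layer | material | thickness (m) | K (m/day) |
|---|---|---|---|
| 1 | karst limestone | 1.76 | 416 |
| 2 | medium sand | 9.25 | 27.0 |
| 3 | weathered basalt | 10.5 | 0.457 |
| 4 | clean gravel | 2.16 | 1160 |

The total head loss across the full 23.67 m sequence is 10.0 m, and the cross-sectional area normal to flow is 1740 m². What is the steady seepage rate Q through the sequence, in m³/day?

Flow is perpendicular to layering, so the layers act in series and the equivalent K is the thickness-weighted harmonic mean.
Total thickness L = 1.76 + 9.25 + 10.5 + 2.16 = 23.67 m.
Σ(b_i/K_i) = 1.76/416 + 9.25/27.0 + 10.5/0.457 + 2.16/1160 = 23.32 d.
K_eq = L / Σ(b_i/K_i) = 23.67 / 23.32 = 1.015 m/day.
Q = K_eq · A · (Δh/L) = 1.015 × 1740 × (10.0/23.67) = 746.0 m³/day.

746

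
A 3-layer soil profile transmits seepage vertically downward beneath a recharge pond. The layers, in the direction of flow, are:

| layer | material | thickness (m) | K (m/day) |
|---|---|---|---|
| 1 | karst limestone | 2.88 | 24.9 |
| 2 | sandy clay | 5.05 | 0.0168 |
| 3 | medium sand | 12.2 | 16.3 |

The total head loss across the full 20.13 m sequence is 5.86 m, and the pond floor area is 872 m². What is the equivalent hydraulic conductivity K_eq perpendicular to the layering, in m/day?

Flow is perpendicular to layering, so the layers act in series and the equivalent K is the thickness-weighted harmonic mean.
Total thickness L = 2.88 + 5.05 + 12.2 = 20.13 m.
Σ(b_i/K_i) = 2.88/24.9 + 5.05/0.0168 + 12.2/16.3 = 301.5 d.
K_eq = L / Σ(b_i/K_i) = 20.13 / 301.5 = 0.06678 m/day.

0.0668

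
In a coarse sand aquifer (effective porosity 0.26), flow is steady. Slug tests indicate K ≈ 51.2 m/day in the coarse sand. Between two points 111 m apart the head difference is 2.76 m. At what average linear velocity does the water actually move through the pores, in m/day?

4.90

Hydraulic gradient i = Δh / L = 2.76 / 111 = 0.02486.
Darcy flux q = K · i = 51.20 × 0.02486 = 1.273 m/day.
Seepage velocity v = q / n_e = 1.273 / 0.26 = 4.896 m/day.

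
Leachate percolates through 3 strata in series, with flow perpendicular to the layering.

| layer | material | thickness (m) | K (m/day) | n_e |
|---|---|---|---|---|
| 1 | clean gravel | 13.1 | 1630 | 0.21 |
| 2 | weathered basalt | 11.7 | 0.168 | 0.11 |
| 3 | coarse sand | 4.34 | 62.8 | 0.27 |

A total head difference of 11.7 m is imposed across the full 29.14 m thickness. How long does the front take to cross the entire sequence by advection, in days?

With flow normal to the layers, continuity requires the same specific discharge q through every layer.
Σ(b_i/K_i) = 13.1/1630 + 11.7/0.168 + 4.34/62.8 = 69.72 d.
q = Δh / Σ(b_i/K_i) = 11.7 / 69.72 = 0.1678 m/day.
In each layer the seepage velocity is v_i = q/n_i, so the layer transit time is t_i = b_i·n_i / q:
  layer 1 (clean gravel): t_1 = 13.1 × 0.21 / 0.1678 = 16.39 d
  layer 2 (weathered basalt): t_2 = 11.7 × 0.11 / 0.1678 = 7.669 d
  layer 3 (coarse sand): t_3 = 4.34 × 0.27 / 0.1678 = 6.983 d
Total t = Σ t_i = 31.05 days.

31.0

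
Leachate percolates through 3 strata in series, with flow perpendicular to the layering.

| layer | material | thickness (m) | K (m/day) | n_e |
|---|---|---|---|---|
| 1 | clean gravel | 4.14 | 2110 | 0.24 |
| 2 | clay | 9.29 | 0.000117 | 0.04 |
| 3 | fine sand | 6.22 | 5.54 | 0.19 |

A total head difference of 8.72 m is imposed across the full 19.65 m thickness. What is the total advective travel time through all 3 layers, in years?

With flow normal to the layers, continuity requires the same specific discharge q through every layer.
Σ(b_i/K_i) = 4.14/2110 + 9.29/0.000117 + 6.22/5.54 = 79403 d.
q = Δh / Σ(b_i/K_i) = 8.72 / 79403 = 0.0001098 m/day.
In each layer the seepage velocity is v_i = q/n_i, so the layer transit time is t_i = b_i·n_i / q:
  layer 1 (clean gravel): t_1 = 4.14 × 0.24 / 0.0001098 = 9048 d
  layer 2 (clay): t_2 = 9.29 × 0.04 / 0.0001098 = 3384 d
  layer 3 (fine sand): t_3 = 6.22 × 0.19 / 0.0001098 = 10761 d
Total t = Σ t_i = 23193 days = 63.50 years.

63.5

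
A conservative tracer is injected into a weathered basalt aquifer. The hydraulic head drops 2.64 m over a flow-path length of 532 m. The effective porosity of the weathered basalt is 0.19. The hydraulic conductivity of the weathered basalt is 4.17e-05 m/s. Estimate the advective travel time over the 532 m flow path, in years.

Convert K: 4.17e-05 m/s × 86400 = 3.603 m/day.
Hydraulic gradient i = Δh / L = 2.64 / 532 = 0.004962.
Darcy flux q = K · i = 3.603 × 0.004962 = 0.01788 m/day.
Seepage velocity v = q / n_e = 0.01788 / 0.19 = 0.09410 m/day.
Travel time t = L / v = 532 / 0.09410 = 5654 days = 15.48 years.

15.5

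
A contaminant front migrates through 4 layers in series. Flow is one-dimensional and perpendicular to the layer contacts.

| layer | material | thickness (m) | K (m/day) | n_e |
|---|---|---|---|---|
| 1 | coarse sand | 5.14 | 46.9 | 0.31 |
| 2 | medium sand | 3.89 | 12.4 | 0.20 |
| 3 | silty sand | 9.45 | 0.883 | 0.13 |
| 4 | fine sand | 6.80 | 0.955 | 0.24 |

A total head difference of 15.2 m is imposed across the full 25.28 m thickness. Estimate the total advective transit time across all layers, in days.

With flow normal to the layers, continuity requires the same specific discharge q through every layer.
Σ(b_i/K_i) = 5.14/46.9 + 3.89/12.4 + 9.45/0.883 + 6.80/0.955 = 18.25 d.
q = Δh / Σ(b_i/K_i) = 15.2 / 18.25 = 0.8331 m/day.
In each layer the seepage velocity is v_i = q/n_i, so the layer transit time is t_i = b_i·n_i / q:
  layer 1 (coarse sand): t_1 = 5.14 × 0.31 / 0.8331 = 1.913 d
  layer 2 (medium sand): t_2 = 3.89 × 0.20 / 0.8331 = 0.9339 d
  layer 3 (silty sand): t_3 = 9.45 × 0.13 / 0.8331 = 1.475 d
  layer 4 (fine sand): t_4 = 6.80 × 0.24 / 0.8331 = 1.959 d
Total t = Σ t_i = 6.280 days.

6.28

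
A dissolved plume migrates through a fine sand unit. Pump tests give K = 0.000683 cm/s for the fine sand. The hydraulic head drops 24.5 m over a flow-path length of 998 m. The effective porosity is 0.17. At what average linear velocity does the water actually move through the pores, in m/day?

Convert K: 0.000683 cm/s × 864 = 0.5901 m/day.
Hydraulic gradient i = Δh / L = 24.5 / 998 = 0.02455.
Darcy flux q = K · i = 0.5901 × 0.02455 = 0.01449 m/day.
Seepage velocity v = q / n_e = 0.01449 / 0.17 = 0.08522 m/day.

0.0852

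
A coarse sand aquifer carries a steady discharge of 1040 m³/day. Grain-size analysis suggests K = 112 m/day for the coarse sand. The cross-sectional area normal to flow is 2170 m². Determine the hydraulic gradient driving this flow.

From Q = K·A·i, i = Q / (K·A) = 1040 / (112.0 × 2170) = 0.004279.

0.00428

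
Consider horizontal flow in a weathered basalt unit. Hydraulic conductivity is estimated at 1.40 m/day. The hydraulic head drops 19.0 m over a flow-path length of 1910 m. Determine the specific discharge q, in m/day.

Hydraulic gradient i = Δh / L = 19.0 / 1910 = 0.009948.
Specific discharge q = K · i = 1.400 × 0.009948 = 0.01393 m/day.

0.0139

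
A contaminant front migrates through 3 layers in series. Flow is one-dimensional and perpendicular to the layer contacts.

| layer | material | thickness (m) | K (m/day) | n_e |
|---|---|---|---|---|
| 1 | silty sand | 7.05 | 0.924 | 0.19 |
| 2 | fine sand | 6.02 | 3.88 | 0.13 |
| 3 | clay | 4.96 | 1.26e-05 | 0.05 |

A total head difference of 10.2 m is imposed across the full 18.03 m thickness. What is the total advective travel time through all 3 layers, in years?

250

With flow normal to the layers, continuity requires the same specific discharge q through every layer.
Σ(b_i/K_i) = 7.05/0.924 + 6.02/3.88 + 4.96/1.26e-05 = 3.937e+05 d.
q = Δh / Σ(b_i/K_i) = 10.2 / 3.937e+05 = 2.591e-05 m/day.
In each layer the seepage velocity is v_i = q/n_i, so the layer transit time is t_i = b_i·n_i / q:
  layer 1 (silty sand): t_1 = 7.05 × 0.19 / 2.591e-05 = 51697 d
  layer 2 (fine sand): t_2 = 6.02 × 0.13 / 2.591e-05 = 30204 d
  layer 3 (clay): t_3 = 4.96 × 0.05 / 2.591e-05 = 9571 d
Total t = Σ t_i = 91472 days = 250.4 years.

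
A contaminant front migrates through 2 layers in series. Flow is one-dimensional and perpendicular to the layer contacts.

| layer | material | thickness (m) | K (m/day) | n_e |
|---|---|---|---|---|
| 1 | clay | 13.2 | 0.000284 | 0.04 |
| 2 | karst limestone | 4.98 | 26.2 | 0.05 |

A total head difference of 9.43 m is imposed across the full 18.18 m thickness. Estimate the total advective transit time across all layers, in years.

With flow normal to the layers, continuity requires the same specific discharge q through every layer.
Σ(b_i/K_i) = 13.2/0.000284 + 4.98/26.2 = 46479 d.
q = Δh / Σ(b_i/K_i) = 9.43 / 46479 = 0.0002029 m/day.
In each layer the seepage velocity is v_i = q/n_i, so the layer transit time is t_i = b_i·n_i / q:
  layer 1 (clay): t_1 = 13.2 × 0.04 / 0.0002029 = 2602 d
  layer 2 (karst limestone): t_2 = 4.98 × 0.05 / 0.0002029 = 1227 d
Total t = Σ t_i = 3830 days = 10.49 years.

10.5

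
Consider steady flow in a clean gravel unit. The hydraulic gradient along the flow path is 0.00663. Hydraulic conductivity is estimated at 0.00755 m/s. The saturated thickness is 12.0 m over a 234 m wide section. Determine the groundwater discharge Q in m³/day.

12100

Convert K: 0.00755 m/s × 86400 = 652.3 m/day.
Cross-sectional area A = 234 × 12.0 = 2808 m².
Hydraulic gradient i = 0.00663.
Darcy's law: Q = K · A · i = 652.3 × 2808 × 0.006630 = 12144 m³/day.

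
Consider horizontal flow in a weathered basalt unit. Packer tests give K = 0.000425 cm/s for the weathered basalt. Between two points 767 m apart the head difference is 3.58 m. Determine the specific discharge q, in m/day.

Convert K: 0.000425 cm/s × 864 = 0.3672 m/day.
Hydraulic gradient i = Δh / L = 3.58 / 767 = 0.004668.
Specific discharge q = K · i = 0.3672 × 0.004668 = 0.001714 m/day.

0.00171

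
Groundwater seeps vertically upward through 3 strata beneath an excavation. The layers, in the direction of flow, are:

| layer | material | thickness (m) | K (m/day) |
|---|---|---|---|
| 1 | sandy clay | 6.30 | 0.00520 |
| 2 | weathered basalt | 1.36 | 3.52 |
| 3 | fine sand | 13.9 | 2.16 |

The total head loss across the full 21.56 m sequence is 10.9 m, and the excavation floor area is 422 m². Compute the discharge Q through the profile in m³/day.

Flow is perpendicular to layering, so the layers act in series and the equivalent K is the thickness-weighted harmonic mean.
Total thickness L = 6.30 + 1.36 + 13.9 = 21.56 m.
Σ(b_i/K_i) = 6.30/0.00520 + 1.36/3.52 + 13.9/2.16 = 1218 d.
K_eq = L / Σ(b_i/K_i) = 21.56 / 1218 = 0.01770 m/day.
Q = K_eq · A · (Δh/L) = 0.01770 × 422 × (10.9/21.56) = 3.775 m³/day.

3.78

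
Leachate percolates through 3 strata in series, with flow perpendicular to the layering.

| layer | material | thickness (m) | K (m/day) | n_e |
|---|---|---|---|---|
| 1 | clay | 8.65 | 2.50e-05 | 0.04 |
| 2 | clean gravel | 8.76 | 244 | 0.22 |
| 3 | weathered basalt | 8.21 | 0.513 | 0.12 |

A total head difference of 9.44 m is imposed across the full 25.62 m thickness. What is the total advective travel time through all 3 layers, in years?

With flow normal to the layers, continuity requires the same specific discharge q through every layer.
Σ(b_i/K_i) = 8.65/2.50e-05 + 8.76/244 + 8.21/0.513 = 3.460e+05 d.
q = Δh / Σ(b_i/K_i) = 9.44 / 3.460e+05 = 2.728e-05 m/day.
In each layer the seepage velocity is v_i = q/n_i, so the layer transit time is t_i = b_i·n_i / q:
  layer 1 (clay): t_1 = 8.65 × 0.04 / 2.728e-05 = 12682 d
  layer 2 (clean gravel): t_2 = 8.76 × 0.22 / 2.728e-05 = 70640 d
  layer 3 (weathered basalt): t_3 = 8.21 × 0.12 / 2.728e-05 = 36112 d
Total t = Σ t_i = 1.194e+05 days = 327.0 years.

327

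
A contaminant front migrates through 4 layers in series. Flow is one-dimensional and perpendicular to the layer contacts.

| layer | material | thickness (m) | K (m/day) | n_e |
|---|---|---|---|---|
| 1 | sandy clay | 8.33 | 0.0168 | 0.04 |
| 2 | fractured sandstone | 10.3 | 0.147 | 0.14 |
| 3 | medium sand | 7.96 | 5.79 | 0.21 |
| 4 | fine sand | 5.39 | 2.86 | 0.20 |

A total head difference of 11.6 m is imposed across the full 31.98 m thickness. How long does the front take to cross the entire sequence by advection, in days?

222

With flow normal to the layers, continuity requires the same specific discharge q through every layer.
Σ(b_i/K_i) = 8.33/0.0168 + 10.3/0.147 + 7.96/5.79 + 5.39/2.86 = 569.2 d.
q = Δh / Σ(b_i/K_i) = 11.6 / 569.2 = 0.02038 m/day.
In each layer the seepage velocity is v_i = q/n_i, so the layer transit time is t_i = b_i·n_i / q:
  layer 1 (sandy clay): t_1 = 8.33 × 0.04 / 0.02038 = 16.35 d
  layer 2 (fractured sandstone): t_2 = 10.3 × 0.14 / 0.02038 = 70.75 d
  layer 3 (medium sand): t_3 = 7.96 × 0.21 / 0.02038 = 82.02 d
  layer 4 (fine sand): t_4 = 5.39 × 0.20 / 0.02038 = 52.89 d
Total t = Σ t_i = 222.0 days.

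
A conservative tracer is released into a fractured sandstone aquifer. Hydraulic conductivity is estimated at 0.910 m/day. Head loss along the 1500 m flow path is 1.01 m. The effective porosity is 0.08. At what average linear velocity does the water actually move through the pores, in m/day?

Hydraulic gradient i = Δh / L = 1.01 / 1500 = 0.0006733.
Darcy flux q = K · i = 0.9100 × 0.0006733 = 0.0006127 m/day.
Seepage velocity v = q / n_e = 0.0006127 / 0.08 = 0.007659 m/day.

0.00766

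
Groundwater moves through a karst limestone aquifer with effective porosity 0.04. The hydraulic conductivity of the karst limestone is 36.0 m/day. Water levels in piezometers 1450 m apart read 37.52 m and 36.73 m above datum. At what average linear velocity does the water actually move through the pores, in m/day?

0.490

Hydraulic gradient i = (37.52 − 36.73) / 1450 = 0.79 / 1450 = 0.0005448.
Darcy flux q = K · i = 36.00 × 0.0005448 = 0.01961 m/day.
Seepage velocity v = q / n_e = 0.01961 / 0.04 = 0.4903 m/day.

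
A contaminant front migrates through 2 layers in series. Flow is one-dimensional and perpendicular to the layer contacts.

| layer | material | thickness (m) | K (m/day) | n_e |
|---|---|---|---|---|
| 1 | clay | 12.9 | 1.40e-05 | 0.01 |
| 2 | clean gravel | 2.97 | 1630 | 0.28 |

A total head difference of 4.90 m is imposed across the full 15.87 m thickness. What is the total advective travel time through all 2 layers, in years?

495

With flow normal to the layers, continuity requires the same specific discharge q through every layer.
Σ(b_i/K_i) = 12.9/1.40e-05 + 2.97/1630 = 9.214e+05 d.
q = Δh / Σ(b_i/K_i) = 4.90 / 9.214e+05 = 5.318e-06 m/day.
In each layer the seepage velocity is v_i = q/n_i, so the layer transit time is t_i = b_i·n_i / q:
  layer 1 (clay): t_1 = 12.9 × 0.01 / 5.318e-06 = 24258 d
  layer 2 (clean gravel): t_2 = 2.97 × 0.28 / 5.318e-06 = 1.564e+05 d
Total t = Σ t_i = 1.806e+05 days = 494.6 years.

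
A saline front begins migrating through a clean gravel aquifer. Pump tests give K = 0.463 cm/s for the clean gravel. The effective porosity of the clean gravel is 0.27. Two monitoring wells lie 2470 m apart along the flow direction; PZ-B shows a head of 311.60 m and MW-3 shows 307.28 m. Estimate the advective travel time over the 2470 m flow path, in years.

Convert K: 0.463 cm/s × 864 = 400.0 m/day.
Hydraulic gradient i = (311.60 − 307.28) / 2470 = 4.32 / 2470 = 0.001749.
Darcy flux q = K · i = 400.0 × 0.001749 = 0.6997 m/day.
Seepage velocity v = q / n_e = 0.6997 / 0.27 = 2.591 m/day.
Travel time t = L / v = 2470 / 2.591 = 953.2 days = 2.610 years.

2.61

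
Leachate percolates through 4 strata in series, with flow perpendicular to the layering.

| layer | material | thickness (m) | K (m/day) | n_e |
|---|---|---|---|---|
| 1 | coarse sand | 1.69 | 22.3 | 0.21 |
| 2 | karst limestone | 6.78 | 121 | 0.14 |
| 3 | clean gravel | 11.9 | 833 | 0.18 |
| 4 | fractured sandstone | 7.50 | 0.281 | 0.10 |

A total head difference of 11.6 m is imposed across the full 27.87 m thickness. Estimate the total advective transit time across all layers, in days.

9.71

With flow normal to the layers, continuity requires the same specific discharge q through every layer.
Σ(b_i/K_i) = 1.69/22.3 + 6.78/121 + 11.9/833 + 7.50/0.281 = 26.84 d.
q = Δh / Σ(b_i/K_i) = 11.6 / 26.84 = 0.4322 m/day.
In each layer the seepage velocity is v_i = q/n_i, so the layer transit time is t_i = b_i·n_i / q:
  layer 1 (coarse sand): t_1 = 1.69 × 0.21 / 0.4322 = 0.8211 d
  layer 2 (karst limestone): t_2 = 6.78 × 0.14 / 0.4322 = 2.196 d
  layer 3 (clean gravel): t_3 = 11.9 × 0.18 / 0.4322 = 4.955 d
  layer 4 (fractured sandstone): t_4 = 7.50 × 0.10 / 0.4322 = 1.735 d
Total t = Σ t_i = 9.708 days.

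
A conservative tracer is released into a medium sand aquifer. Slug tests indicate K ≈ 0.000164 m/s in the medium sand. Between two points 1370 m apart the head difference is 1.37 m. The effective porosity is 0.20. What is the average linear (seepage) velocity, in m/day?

0.0708

Convert K: 0.000164 m/s × 86400 = 14.17 m/day.
Hydraulic gradient i = Δh / L = 1.37 / 1370 = 0.001000.
Darcy flux q = K · i = 14.17 × 0.001000 = 0.01417 m/day.
Seepage velocity v = q / n_e = 0.01417 / 0.20 = 0.07085 m/day.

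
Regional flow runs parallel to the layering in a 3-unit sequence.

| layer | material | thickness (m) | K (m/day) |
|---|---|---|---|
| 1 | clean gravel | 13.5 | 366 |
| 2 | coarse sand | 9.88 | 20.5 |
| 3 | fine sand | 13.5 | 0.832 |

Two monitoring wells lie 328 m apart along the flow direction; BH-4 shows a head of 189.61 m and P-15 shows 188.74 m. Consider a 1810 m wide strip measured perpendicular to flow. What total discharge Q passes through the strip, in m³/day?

24700

Flow is parallel to layering, so each bed carries its own Darcy discharge and the transmissivities add.
Σ(K_i·b_i) = 366×13.5 + 20.5×9.88 + 0.832×13.5 = 5155 m²/day.
Hydraulic gradient i = (189.61 − 188.74) / 328 = 0.87 / 328 = 0.002652.
Q = Σ(K_i·b_i) · W · i = 5155 × 1810 × 0.002652 = 24748 m³/day.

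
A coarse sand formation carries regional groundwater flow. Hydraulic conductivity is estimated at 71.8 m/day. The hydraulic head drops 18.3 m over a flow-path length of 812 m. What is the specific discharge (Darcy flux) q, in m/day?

1.62

Hydraulic gradient i = Δh / L = 18.3 / 812 = 0.02254.
Specific discharge q = K · i = 71.80 × 0.02254 = 1.618 m/day.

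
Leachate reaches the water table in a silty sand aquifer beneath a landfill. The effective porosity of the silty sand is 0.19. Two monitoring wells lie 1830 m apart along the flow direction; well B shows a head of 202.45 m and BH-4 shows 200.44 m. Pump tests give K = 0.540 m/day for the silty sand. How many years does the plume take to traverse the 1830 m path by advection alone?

Hydraulic gradient i = (202.45 − 200.44) / 1830 = 2.01 / 1830 = 0.001098.
Darcy flux q = K · i = 0.5400 × 0.001098 = 0.0005931 m/day.
Seepage velocity v = q / n_e = 0.0005931 / 0.19 = 0.003122 m/day.
Travel time t = L / v = 1830 / 0.003122 = 5.862e+05 days = 1605 years.

1610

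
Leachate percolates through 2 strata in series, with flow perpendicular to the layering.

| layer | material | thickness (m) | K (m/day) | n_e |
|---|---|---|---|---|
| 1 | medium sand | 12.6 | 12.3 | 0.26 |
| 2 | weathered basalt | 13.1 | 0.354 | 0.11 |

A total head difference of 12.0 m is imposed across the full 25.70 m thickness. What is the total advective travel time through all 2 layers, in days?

14.9

With flow normal to the layers, continuity requires the same specific discharge q through every layer.
Σ(b_i/K_i) = 12.6/12.3 + 13.1/0.354 = 38.03 d.
q = Δh / Σ(b_i/K_i) = 12.0 / 38.03 = 0.3155 m/day.
In each layer the seepage velocity is v_i = q/n_i, so the layer transit time is t_i = b_i·n_i / q:
  layer 1 (medium sand): t_1 = 12.6 × 0.26 / 0.3155 = 10.38 d
  layer 2 (weathered basalt): t_2 = 13.1 × 0.11 / 0.3155 = 4.567 d
Total t = Σ t_i = 14.95 days.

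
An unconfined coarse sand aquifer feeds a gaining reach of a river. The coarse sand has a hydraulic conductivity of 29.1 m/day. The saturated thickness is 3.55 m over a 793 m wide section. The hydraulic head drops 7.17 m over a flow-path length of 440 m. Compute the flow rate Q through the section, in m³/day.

Cross-sectional area A = 793 × 3.55 = 2815 m².
Hydraulic gradient i = Δh / L = 7.17 / 440 = 0.01630.
Darcy's law: Q = K · A · i = 29.10 × 2815 × 0.01630 = 1335 m³/day.

1330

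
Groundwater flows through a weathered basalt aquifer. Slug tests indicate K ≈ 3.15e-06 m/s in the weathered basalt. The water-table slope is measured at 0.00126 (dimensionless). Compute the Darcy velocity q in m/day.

0.000343

Convert K: 3.15e-06 m/s × 86400 = 0.2722 m/day.
Hydraulic gradient i = 0.00126.
Specific discharge q = K · i = 0.2722 × 0.001260 = 0.0003429 m/day.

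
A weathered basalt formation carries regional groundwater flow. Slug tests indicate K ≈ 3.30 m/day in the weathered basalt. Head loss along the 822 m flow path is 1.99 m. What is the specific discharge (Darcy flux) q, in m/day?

0.00799

Hydraulic gradient i = Δh / L = 1.99 / 822 = 0.002421.
Specific discharge q = K · i = 3.300 × 0.002421 = 0.007989 m/day.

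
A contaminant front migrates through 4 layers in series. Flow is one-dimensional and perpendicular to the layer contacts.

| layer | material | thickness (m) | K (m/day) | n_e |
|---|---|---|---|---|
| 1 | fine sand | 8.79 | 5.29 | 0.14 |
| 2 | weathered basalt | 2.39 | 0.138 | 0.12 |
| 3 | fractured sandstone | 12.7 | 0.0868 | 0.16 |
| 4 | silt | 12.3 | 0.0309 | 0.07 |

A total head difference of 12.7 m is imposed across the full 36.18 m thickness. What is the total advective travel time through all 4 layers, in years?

With flow normal to the layers, continuity requires the same specific discharge q through every layer.
Σ(b_i/K_i) = 8.79/5.29 + 2.39/0.138 + 12.7/0.0868 + 12.3/0.0309 = 563.4 d.
q = Δh / Σ(b_i/K_i) = 12.7 / 563.4 = 0.02254 m/day.
In each layer the seepage velocity is v_i = q/n_i, so the layer transit time is t_i = b_i·n_i / q:
  layer 1 (fine sand): t_1 = 8.79 × 0.14 / 0.02254 = 54.59 d
  layer 2 (weathered basalt): t_2 = 2.39 × 0.12 / 0.02254 = 12.72 d
  layer 3 (fractured sandstone): t_3 = 12.7 × 0.16 / 0.02254 = 90.14 d
  layer 4 (silt): t_4 = 12.3 × 0.07 / 0.02254 = 38.19 d
Total t = Σ t_i = 195.6 days = 0.5356 years.

0.536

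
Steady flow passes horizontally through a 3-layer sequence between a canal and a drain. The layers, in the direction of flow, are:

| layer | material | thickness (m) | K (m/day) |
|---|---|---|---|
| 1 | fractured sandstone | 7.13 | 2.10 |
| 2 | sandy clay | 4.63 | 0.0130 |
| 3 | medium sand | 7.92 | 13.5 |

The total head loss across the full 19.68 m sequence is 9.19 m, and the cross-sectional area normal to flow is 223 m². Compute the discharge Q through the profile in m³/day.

Flow is perpendicular to layering, so the layers act in series and the equivalent K is the thickness-weighted harmonic mean.
Total thickness L = 7.13 + 4.63 + 7.92 = 19.68 m.
Σ(b_i/K_i) = 7.13/2.10 + 4.63/0.0130 + 7.92/13.5 = 360.1 d.
K_eq = L / Σ(b_i/K_i) = 19.68 / 360.1 = 0.05465 m/day.
Q = K_eq · A · (Δh/L) = 0.05465 × 223 × (9.19/19.68) = 5.691 m³/day.

5.69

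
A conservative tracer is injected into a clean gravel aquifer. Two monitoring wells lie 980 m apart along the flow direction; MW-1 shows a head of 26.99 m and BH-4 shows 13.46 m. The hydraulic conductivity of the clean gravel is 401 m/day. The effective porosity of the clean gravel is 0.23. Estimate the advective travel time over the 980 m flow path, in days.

Hydraulic gradient i = (26.99 − 13.46) / 980 = 13.53 / 980 = 0.01381.
Darcy flux q = K · i = 401.0 × 0.01381 = 5.536 m/day.
Seepage velocity v = q / n_e = 5.536 / 0.23 = 24.07 m/day.
Travel time t = L / v = 980 / 24.07 = 40.71 days.

40.7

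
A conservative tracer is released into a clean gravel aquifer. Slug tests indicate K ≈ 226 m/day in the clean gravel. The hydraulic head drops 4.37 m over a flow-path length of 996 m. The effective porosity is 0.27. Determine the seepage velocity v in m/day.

Hydraulic gradient i = Δh / L = 4.37 / 996 = 0.004388.
Darcy flux q = K · i = 226.0 × 0.004388 = 0.9916 m/day.
Seepage velocity v = q / n_e = 0.9916 / 0.27 = 3.673 m/day.

3.67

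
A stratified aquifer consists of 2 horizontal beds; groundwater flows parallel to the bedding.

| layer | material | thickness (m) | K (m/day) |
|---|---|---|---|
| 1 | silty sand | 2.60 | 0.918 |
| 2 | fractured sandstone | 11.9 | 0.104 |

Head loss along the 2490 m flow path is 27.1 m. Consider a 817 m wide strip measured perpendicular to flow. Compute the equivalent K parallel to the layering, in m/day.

Flow is parallel to layering, so each bed carries its own Darcy discharge and the transmissivities add.
Σ(K_i·b_i) = 0.918×2.60 + 0.104×11.9 = 3.624 m²/day.
Total thickness b = 14.50 m, so K_eq = Σ(K_i·b_i)/b = 0.2500 m/day.

0.250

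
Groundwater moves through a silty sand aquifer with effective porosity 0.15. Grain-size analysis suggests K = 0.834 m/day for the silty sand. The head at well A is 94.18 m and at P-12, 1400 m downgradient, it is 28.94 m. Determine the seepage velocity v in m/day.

Hydraulic gradient i = (94.18 − 28.94) / 1400 = 65.24 / 1400 = 0.04660.
Darcy flux q = K · i = 0.8340 × 0.04660 = 0.03886 m/day.
Seepage velocity v = q / n_e = 0.03886 / 0.15 = 0.2591 m/day.

0.259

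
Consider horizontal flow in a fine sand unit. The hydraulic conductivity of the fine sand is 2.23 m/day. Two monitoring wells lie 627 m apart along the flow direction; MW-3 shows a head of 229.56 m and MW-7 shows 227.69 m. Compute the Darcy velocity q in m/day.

0.00665

Hydraulic gradient i = (229.56 − 227.69) / 627 = 1.87 / 627 = 0.002982.
Specific discharge q = K · i = 2.230 × 0.002982 = 0.006651 m/day.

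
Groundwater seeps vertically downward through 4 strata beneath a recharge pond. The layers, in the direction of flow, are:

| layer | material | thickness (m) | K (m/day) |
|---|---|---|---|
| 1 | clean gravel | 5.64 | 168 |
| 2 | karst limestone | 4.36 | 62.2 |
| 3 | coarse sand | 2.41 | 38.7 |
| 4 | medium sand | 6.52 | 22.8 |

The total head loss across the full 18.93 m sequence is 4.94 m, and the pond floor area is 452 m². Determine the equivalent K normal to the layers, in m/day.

Flow is perpendicular to layering, so the layers act in series and the equivalent K is the thickness-weighted harmonic mean.
Total thickness L = 5.64 + 4.36 + 2.41 + 6.52 = 18.93 m.
Σ(b_i/K_i) = 5.64/168 + 4.36/62.2 + 2.41/38.7 + 6.52/22.8 = 0.4519 d.
K_eq = L / Σ(b_i/K_i) = 18.93 / 0.4519 = 41.89 m/day.

41.9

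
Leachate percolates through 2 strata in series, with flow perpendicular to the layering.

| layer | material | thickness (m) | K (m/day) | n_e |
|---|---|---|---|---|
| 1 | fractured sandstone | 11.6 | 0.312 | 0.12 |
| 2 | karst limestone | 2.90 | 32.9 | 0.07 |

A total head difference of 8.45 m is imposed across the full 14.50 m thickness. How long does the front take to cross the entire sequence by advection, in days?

With flow normal to the layers, continuity requires the same specific discharge q through every layer.
Σ(b_i/K_i) = 11.6/0.312 + 2.90/32.9 = 37.27 d.
q = Δh / Σ(b_i/K_i) = 8.45 / 37.27 = 0.2267 m/day.
In each layer the seepage velocity is v_i = q/n_i, so the layer transit time is t_i = b_i·n_i / q:
  layer 1 (fractured sandstone): t_1 = 11.6 × 0.12 / 0.2267 = 6.139 d
  layer 2 (karst limestone): t_2 = 2.90 × 0.07 / 0.2267 = 0.8953 d
Total t = Σ t_i = 7.035 days.

7.03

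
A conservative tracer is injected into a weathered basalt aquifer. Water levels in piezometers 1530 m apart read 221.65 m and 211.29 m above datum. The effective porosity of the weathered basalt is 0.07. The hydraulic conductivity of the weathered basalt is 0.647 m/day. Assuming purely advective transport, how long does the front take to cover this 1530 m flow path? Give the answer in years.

66.9

Hydraulic gradient i = (221.65 − 211.29) / 1530 = 10.36 / 1530 = 0.006771.
Darcy flux q = K · i = 0.6470 × 0.006771 = 0.004381 m/day.
Seepage velocity v = q / n_e = 0.004381 / 0.07 = 0.06259 m/day.
Travel time t = L / v = 1530 / 0.06259 = 24447 days = 66.93 years.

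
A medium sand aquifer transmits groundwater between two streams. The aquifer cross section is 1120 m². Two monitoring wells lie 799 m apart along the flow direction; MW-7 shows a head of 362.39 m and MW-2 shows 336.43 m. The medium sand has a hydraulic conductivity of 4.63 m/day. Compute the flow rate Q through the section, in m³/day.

168

Hydraulic gradient i = (362.39 − 336.43) / 799 = 25.96 / 799 = 0.03249.
Darcy's law: Q = K · A · i = 4.630 × 1120 × 0.03249 = 168.5 m³/day.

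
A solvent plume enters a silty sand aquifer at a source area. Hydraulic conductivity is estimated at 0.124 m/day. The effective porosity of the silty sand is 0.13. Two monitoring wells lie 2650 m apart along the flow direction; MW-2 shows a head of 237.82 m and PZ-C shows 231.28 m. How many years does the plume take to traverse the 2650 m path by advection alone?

3080

Hydraulic gradient i = (237.82 − 231.28) / 2650 = 6.54 / 2650 = 0.002468.
Darcy flux q = K · i = 0.1240 × 0.002468 = 0.0003060 m/day.
Seepage velocity v = q / n_e = 0.0003060 / 0.13 = 0.002354 m/day.
Travel time t = L / v = 2650 / 0.002354 = 1.126e+06 days = 3082 years.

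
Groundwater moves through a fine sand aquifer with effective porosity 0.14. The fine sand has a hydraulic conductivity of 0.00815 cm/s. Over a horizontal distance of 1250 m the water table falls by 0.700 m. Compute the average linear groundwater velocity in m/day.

Convert K: 0.00815 cm/s × 864 = 7.042 m/day.
Hydraulic gradient i = Δh / L = 0.700 / 1250 = 0.0005600.
Darcy flux q = K · i = 7.042 × 0.0005600 = 0.003943 m/day.
Seepage velocity v = q / n_e = 0.003943 / 0.14 = 0.02817 m/day.

0.0282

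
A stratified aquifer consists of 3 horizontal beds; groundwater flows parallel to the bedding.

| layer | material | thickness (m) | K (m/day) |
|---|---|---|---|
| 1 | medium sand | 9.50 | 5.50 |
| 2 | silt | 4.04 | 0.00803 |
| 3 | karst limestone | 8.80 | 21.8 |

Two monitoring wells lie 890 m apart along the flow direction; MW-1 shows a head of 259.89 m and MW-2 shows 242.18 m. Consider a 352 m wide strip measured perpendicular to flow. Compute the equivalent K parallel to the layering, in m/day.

Flow is parallel to layering, so each bed carries its own Darcy discharge and the transmissivities add.
Σ(K_i·b_i) = 5.50×9.50 + 0.00803×4.04 + 21.8×8.80 = 244.1 m²/day.
Total thickness b = 22.34 m, so K_eq = Σ(K_i·b_i)/b = 10.93 m/day.

10.9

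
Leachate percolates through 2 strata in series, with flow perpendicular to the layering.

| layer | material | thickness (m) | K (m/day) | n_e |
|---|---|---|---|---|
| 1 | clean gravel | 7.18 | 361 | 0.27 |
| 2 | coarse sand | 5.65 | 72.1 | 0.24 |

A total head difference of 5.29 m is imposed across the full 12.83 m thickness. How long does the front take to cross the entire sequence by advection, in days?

With flow normal to the layers, continuity requires the same specific discharge q through every layer.
Σ(b_i/K_i) = 7.18/361 + 5.65/72.1 = 0.09825 d.
q = Δh / Σ(b_i/K_i) = 5.29 / 0.09825 = 53.84 m/day.
In each layer the seepage velocity is v_i = q/n_i, so the layer transit time is t_i = b_i·n_i / q:
  layer 1 (clean gravel): t_1 = 7.18 × 0.27 / 53.84 = 0.03601 d
  layer 2 (coarse sand): t_2 = 5.65 × 0.24 / 53.84 = 0.02519 d
Total t = Σ t_i = 0.06119 days.

0.0612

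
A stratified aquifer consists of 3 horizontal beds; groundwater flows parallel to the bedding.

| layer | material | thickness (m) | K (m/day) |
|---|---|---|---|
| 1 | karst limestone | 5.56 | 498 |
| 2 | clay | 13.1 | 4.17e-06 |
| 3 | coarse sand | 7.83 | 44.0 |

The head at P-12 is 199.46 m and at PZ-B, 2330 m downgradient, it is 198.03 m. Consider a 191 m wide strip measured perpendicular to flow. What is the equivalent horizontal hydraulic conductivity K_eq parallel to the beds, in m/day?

Flow is parallel to layering, so each bed carries its own Darcy discharge and the transmissivities add.
Σ(K_i·b_i) = 498×5.56 + 4.17e-06×13.1 + 44.0×7.83 = 3113 m²/day.
Total thickness b = 26.49 m, so K_eq = Σ(K_i·b_i)/b = 117.5 m/day.

118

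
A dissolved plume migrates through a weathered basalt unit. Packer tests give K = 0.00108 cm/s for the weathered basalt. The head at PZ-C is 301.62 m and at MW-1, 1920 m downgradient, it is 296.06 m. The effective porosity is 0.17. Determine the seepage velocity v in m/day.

Convert K: 0.00108 cm/s × 864 = 0.9331 m/day.
Hydraulic gradient i = (301.62 − 296.06) / 1920 = 5.56 / 1920 = 0.002896.
Darcy flux q = K · i = 0.9331 × 0.002896 = 0.002702 m/day.
Seepage velocity v = q / n_e = 0.002702 / 0.17 = 0.01590 m/day.

0.0159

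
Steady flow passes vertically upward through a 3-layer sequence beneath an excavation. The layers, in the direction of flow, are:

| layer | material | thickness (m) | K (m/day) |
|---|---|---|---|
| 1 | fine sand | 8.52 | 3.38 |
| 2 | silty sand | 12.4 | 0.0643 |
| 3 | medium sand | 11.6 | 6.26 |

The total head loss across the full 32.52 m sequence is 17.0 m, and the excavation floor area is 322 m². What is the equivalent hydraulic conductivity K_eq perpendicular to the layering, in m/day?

0.165

Flow is perpendicular to layering, so the layers act in series and the equivalent K is the thickness-weighted harmonic mean.
Total thickness L = 8.52 + 12.4 + 11.6 = 32.52 m.
Σ(b_i/K_i) = 8.52/3.38 + 12.4/0.0643 + 11.6/6.26 = 197.2 d.
K_eq = L / Σ(b_i/K_i) = 32.52 / 197.2 = 0.1649 m/day.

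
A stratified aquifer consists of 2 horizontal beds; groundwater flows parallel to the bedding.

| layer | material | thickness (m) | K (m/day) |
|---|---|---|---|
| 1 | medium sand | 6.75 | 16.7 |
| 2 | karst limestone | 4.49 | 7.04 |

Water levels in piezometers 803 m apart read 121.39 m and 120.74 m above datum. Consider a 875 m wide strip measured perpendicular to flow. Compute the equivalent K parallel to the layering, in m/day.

Flow is parallel to layering, so each bed carries its own Darcy discharge and the transmissivities add.
Σ(K_i·b_i) = 16.7×6.75 + 7.04×4.49 = 144.3 m²/day.
Total thickness b = 11.24 m, so K_eq = Σ(K_i·b_i)/b = 12.84 m/day.

12.8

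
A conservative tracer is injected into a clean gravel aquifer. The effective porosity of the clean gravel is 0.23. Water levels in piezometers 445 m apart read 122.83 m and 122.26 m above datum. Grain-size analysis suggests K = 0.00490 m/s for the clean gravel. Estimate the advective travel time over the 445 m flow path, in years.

0.517

Convert K: 0.00490 m/s × 86400 = 423.4 m/day.
Hydraulic gradient i = (122.83 − 122.26) / 445 = 0.57 / 445 = 0.001281.
Darcy flux q = K · i = 423.4 × 0.001281 = 0.5423 m/day.
Seepage velocity v = q / n_e = 0.5423 / 0.23 = 2.358 m/day.
Travel time t = L / v = 445 / 2.358 = 188.7 days = 0.5167 years.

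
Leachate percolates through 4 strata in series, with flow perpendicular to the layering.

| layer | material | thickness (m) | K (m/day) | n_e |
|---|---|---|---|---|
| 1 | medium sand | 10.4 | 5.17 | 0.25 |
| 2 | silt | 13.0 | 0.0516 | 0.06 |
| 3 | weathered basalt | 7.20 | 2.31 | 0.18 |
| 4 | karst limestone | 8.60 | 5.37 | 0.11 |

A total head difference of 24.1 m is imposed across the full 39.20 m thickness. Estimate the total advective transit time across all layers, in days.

60.3

With flow normal to the layers, continuity requires the same specific discharge q through every layer.
Σ(b_i/K_i) = 10.4/5.17 + 13.0/0.0516 + 7.20/2.31 + 8.60/5.37 = 258.7 d.
q = Δh / Σ(b_i/K_i) = 24.1 / 258.7 = 0.09317 m/day.
In each layer the seepage velocity is v_i = q/n_i, so the layer transit time is t_i = b_i·n_i / q:
  layer 1 (medium sand): t_1 = 10.4 × 0.25 / 0.09317 = 27.91 d
  layer 2 (silt): t_2 = 13.0 × 0.06 / 0.09317 = 8.372 d
  layer 3 (weathered basalt): t_3 = 7.20 × 0.18 / 0.09317 = 13.91 d
  layer 4 (karst limestone): t_4 = 8.60 × 0.11 / 0.09317 = 10.15 d
Total t = Σ t_i = 60.34 days.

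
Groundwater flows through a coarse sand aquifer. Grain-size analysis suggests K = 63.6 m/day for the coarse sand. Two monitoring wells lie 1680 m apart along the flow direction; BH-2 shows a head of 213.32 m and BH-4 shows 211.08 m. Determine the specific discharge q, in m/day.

0.0848

Hydraulic gradient i = (213.32 − 211.08) / 1680 = 2.24 / 1680 = 0.001333.
Specific discharge q = K · i = 63.60 × 0.001333 = 0.08480 m/day.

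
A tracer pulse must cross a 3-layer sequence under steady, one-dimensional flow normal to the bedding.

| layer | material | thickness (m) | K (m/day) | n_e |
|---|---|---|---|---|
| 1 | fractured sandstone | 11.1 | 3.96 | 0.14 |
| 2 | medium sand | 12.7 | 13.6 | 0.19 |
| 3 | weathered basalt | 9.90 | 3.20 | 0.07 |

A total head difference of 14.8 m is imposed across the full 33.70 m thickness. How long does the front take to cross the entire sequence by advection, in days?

With flow normal to the layers, continuity requires the same specific discharge q through every layer.
Σ(b_i/K_i) = 11.1/3.96 + 12.7/13.6 + 9.90/3.20 = 6.831 d.
q = Δh / Σ(b_i/K_i) = 14.8 / 6.831 = 2.167 m/day.
In each layer the seepage velocity is v_i = q/n_i, so the layer transit time is t_i = b_i·n_i / q:
  layer 1 (fractured sandstone): t_1 = 11.1 × 0.14 / 2.167 = 0.7172 d
  layer 2 (medium sand): t_2 = 12.7 × 0.19 / 2.167 = 1.114 d
  layer 3 (weathered basalt): t_3 = 9.90 × 0.07 / 2.167 = 0.3198 d
Total t = Σ t_i = 2.151 days.

2.15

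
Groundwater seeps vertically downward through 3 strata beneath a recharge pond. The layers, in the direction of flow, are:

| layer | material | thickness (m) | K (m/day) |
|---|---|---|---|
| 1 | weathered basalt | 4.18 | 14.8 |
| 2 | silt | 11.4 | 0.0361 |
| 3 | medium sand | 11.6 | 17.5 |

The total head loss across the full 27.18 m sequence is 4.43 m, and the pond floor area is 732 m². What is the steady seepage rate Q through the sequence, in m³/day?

10.2

Flow is perpendicular to layering, so the layers act in series and the equivalent K is the thickness-weighted harmonic mean.
Total thickness L = 4.18 + 11.4 + 11.6 = 27.18 m.
Σ(b_i/K_i) = 4.18/14.8 + 11.4/0.0361 + 11.6/17.5 = 316.7 d.
K_eq = L / Σ(b_i/K_i) = 27.18 / 316.7 = 0.08581 m/day.
Q = K_eq · A · (Δh/L) = 0.08581 × 732 × (4.43/27.18) = 10.24 m³/day.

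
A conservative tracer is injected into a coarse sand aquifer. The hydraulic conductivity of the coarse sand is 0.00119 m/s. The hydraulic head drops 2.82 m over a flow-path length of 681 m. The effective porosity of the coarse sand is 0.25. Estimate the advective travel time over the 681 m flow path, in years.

Convert K: 0.00119 m/s × 86400 = 102.8 m/day.
Hydraulic gradient i = Δh / L = 2.82 / 681 = 0.004141.
Darcy flux q = K · i = 102.8 × 0.004141 = 0.4258 m/day.
Seepage velocity v = q / n_e = 0.4258 / 0.25 = 1.703 m/day.
Travel time t = L / v = 681 / 1.703 = 399.9 days = 1.095 years.

1.09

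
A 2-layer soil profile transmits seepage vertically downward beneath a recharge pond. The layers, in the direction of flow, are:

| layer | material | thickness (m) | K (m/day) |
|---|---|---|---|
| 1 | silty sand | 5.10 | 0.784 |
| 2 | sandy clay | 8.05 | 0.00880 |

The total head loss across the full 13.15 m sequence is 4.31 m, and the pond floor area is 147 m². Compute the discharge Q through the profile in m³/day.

Flow is perpendicular to layering, so the layers act in series and the equivalent K is the thickness-weighted harmonic mean.
Total thickness L = 5.10 + 8.05 = 13.15 m.
Σ(b_i/K_i) = 5.10/0.784 + 8.05/0.00880 = 921.3 d.
K_eq = L / Σ(b_i/K_i) = 13.15 / 921.3 = 0.01427 m/day.
Q = K_eq · A · (Δh/L) = 0.01427 × 147 × (4.31/13.15) = 0.6877 m³/day.

0.688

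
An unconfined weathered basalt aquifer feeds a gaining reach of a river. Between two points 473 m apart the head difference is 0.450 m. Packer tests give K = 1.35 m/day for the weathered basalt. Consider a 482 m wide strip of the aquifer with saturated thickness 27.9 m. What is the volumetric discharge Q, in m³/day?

Cross-sectional area A = 482 × 27.9 = 13448 m².
Hydraulic gradient i = Δh / L = 0.450 / 473 = 0.0009514.
Darcy's law: Q = K · A · i = 1.350 × 13448 × 0.0009514 = 17.27 m³/day.

17.3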